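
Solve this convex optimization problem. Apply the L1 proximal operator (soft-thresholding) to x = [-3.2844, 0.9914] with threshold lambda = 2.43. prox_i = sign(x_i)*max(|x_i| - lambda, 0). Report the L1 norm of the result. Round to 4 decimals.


Soft-thresholding with lambda = 2.43:
prox(-3.2844) = sign(-3.2844)*max(|-3.2844| - 2.43, 0) = -0.8544
prox(0.9914) = sign(0.9914)*max(|0.9914| - 2.43, 0) = 0.0
prox(x) = [-0.8544, 0.0]
||prox(x)||_1 = 0.8544 + 0.0 = 0.8544


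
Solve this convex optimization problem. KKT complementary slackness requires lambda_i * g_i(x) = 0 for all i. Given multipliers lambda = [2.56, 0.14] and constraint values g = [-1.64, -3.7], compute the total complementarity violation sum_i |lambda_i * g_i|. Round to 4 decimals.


KKT complementary slackness check:
lambda_1 * g_1 = 2.56 * -1.64 = -4.1984
lambda_2 * g_2 = 0.14 * -3.7 = -0.518
Total violation = 4.1984 + 0.518 = 4.7164


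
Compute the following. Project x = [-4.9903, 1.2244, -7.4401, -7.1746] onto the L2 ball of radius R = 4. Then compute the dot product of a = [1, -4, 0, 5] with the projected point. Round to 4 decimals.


Step 1: Compute ||x|| (intermediates to 6 decimals).
||x|| = sqrt((-4.9903)^2 + 1.2244^2 + (-7.4401)^2 + (-7.1746)^2) = 11.542626
Step 2: Project.
Since ||x|| > R, scale = R/||x|| = 4/11.542626 = 0.346542, proj(x) = scale * x
proj(x) = [-1.729349, 0.424306, -2.578307, -2.4863]
Step 3: Dot product.
a^T * proj(x) = 1*(-1.729349) - 4*0.424306 + 0*(-2.578307) + 5*(-2.4863) = -15.8581


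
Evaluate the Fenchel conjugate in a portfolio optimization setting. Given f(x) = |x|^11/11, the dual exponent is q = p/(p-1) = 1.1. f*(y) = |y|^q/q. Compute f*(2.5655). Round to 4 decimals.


The conjugate exponent q satisfies 1/p + 1/q = 1.
p = 11, so q = 11/(11 - 1) = 1.1
|y|^q = 2.5655^1.1 = 2.819
f*(2.5655) = 2.819 / 1.1 = 2.5627


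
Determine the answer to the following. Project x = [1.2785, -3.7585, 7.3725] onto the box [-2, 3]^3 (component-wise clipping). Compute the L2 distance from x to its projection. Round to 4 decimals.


Project each component onto [-2, 3].
clip(1.2785) = 1.2785, clip(-3.7585) = -2.0, clip(7.3725) = 3.0
Projection = [1.2785, -2.0, 3.0]
Squared diffs: [0.0, 3.0923, 19.1188]
Distance = sqrt(22.2111) = 4.7129


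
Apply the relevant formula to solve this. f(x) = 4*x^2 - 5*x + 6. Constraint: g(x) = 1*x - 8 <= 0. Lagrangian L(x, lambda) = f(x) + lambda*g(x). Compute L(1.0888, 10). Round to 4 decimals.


Step 1: Evaluate f(x).
f(1.0888) = 4*1.0888^2 - 5*1.0888 + 6 = 5.2979
Step 2: Evaluate g(x).
g(1.0888) = 1*1.0888 - 8 = -6.9112
Step 3: Compute Lagrangian.
L = 5.2979 + 10*-6.9112 = -63.8141


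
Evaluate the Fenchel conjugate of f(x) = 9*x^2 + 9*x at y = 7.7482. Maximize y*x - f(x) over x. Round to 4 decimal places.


f*(y) = sup_x {y*x - a*x^2 - b*x} = sup_x {(y-b)*x - a*x^2}
FOC: (y - b) - 2a*x = 0 => x* = (y - b)/(2a)
x* = (7.7482 - 9)/(2*9) = -0.0695
f*(7.7482) = (y-b)^2/(4a) = (7.7482 - 9)^2/(4*9)
= 1.567/36 = 0.0435


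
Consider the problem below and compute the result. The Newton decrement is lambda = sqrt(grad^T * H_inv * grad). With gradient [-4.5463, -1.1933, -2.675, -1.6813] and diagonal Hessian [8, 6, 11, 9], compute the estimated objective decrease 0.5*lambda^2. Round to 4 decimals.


Step 1: H is diagonal, so H^(-1) * g = [-0.5683, -0.1989, -0.2432, -0.1868].
Step 2: g^T H^(-1) g = sum_i g_i^2 / H_ii
  = (-4.5463)^2/8 + (-1.1933)^2/6 + (-2.675)^2/11 + (-1.6813)^2/9
  = 2.5836 + 0.2373 + 0.6505 + 0.3141 = 3.7855
Step 3: Objective decrease = 0.5 * g^T H^(-1) g = 1.8928


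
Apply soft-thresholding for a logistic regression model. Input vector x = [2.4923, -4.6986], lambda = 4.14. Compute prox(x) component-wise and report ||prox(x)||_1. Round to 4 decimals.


Soft-thresholding with lambda = 4.14:
prox(2.4923) = sign(2.4923)*max(|2.4923| - 4.14, 0) = 0.0
prox(-4.6986) = sign(-4.6986)*max(|-4.6986| - 4.14, 0) = -0.5586
prox(x) = [0.0, -0.5586]
||prox(x)||_1 = 0.0 + 0.5586 = 0.5586


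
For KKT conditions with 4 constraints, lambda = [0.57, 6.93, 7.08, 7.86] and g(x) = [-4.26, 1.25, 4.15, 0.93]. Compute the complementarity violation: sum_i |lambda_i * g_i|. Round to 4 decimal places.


KKT complementary slackness check:
lambda_1 * g_1 = 0.57 * -4.26 = -2.4282
lambda_2 * g_2 = 6.93 * 1.25 = 8.6625
lambda_3 * g_3 = 7.08 * 4.15 = 29.382
lambda_4 * g_4 = 7.86 * 0.93 = 7.3098
Total violation = 2.4282 + 8.6625 + 29.382 + 7.3098 = 47.7825


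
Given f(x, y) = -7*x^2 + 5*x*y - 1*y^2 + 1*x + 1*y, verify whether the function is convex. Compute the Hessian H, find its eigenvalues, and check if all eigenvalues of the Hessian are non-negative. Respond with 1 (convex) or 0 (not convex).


The Hessian of f(x,y) = -7*x^2 + 5*x*y - 1*y^2 + 1*x + 1*y is:
H = [[-14, 5], [5, -2]]
Trace = -14 - 2 = -16
Determinant = -14*-2 - (5)^2 = 3
Discriminant = (-16)^2 - 4*3 = 244.0
Eigenvalues: lambda_1 = -15.8102, lambda_2 = -0.1898
The function is not convex.

0


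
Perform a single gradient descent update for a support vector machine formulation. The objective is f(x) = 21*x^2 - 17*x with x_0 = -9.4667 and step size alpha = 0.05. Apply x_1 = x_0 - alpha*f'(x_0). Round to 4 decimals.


We compute the gradient at x_0 and apply the update.
f'(x) = 42*x - 17
f'(-9.4667) = 42*-9.4667 - 17 = -414.6014
x_1 = -9.4667 - 0.05*-414.6014 = 11.2634


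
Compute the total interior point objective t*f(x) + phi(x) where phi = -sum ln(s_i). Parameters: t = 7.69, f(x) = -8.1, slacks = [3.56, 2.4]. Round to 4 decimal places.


Step 1: Compute log-barrier.
ln values: [1.2698, 0.8755]
phi = -(1.2698 + 0.8755) = -2.1452
Step 2: Compute augmented objective.
t*f(x) = 7.69*-8.1 = -62.289
Total = -62.289 - 2.1452 = -64.4342


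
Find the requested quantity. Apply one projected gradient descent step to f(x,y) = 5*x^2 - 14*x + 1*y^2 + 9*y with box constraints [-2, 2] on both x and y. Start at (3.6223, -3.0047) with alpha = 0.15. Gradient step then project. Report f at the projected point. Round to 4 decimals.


Step 1: Compute gradient at (3.6223, -3.0047).
grad_x = 2*5*3.6223 - 14 = 22.223
grad_y = 2*1*-3.0047 + 9 = 2.9906
Step 2: Gradient step.
x_raw = 3.6223 - 0.15*22.223 = 0.2889
y_raw = -3.0047 - 0.15*2.9906 = -3.4533
Step 3: Project onto [-2, 2].
x_proj = clip(0.2889) = 0.2889
y_proj = clip(-3.4533) = -2.0
Step 4: Evaluate f.
f(0.2889, -2.0) = -17.6267


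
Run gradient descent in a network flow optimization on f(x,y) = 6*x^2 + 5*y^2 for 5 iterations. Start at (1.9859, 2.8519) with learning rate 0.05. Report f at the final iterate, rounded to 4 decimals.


Gradient descent on f(x,y) = 6*x^2 + 5*y^2.
Starting point: (1.9859, 2.8519), alpha = 0.05
Step 1: grad_x = 2*6*1.9859 = 23.8308, grad_y = 2*5*2.8519 = 28.519
  x_1 = 1.9859 - 0.05*23.8308 = 0.7944
  y_1 = 2.8519 - 0.05*28.519 = 1.426
Step 2: grad_x = 2*6*0.7944 = 9.5323, grad_y = 2*5*1.426 = 14.2595
  x_2 = 0.7944 - 0.05*9.5323 = 0.3177
  y_2 = 1.426 - 0.05*14.2595 = 0.713
Step 3: grad_x = 2*6*0.3177 = 3.8129, grad_y = 2*5*0.713 = 7.1298
  x_3 = 0.3177 - 0.05*3.8129 = 0.1271
  y_3 = 0.713 - 0.05*7.1298 = 0.3565
Step 4: grad_x = 2*6*0.1271 = 1.5252, grad_y = 2*5*0.3565 = 3.5649
  x_4 = 0.1271 - 0.05*1.5252 = 0.0508
  y_4 = 0.3565 - 0.05*3.5649 = 0.1782
Step 5: grad_x = 2*6*0.0508 = 0.6101, grad_y = 2*5*0.1782 = 1.7824
  x_5 = 0.0508 - 0.05*0.6101 = 0.0203
  y_5 = 0.1782 - 0.05*1.7824 = 0.0891
f(0.0203, 0.0891) = 6*0.0203^2 + 5*0.0891^2 = 0.0422


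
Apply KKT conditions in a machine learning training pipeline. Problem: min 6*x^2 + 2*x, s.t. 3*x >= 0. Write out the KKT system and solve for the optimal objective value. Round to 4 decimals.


Step 1: Try lambda = 0 (constraint inactive).
x_unc = -2/(2*6) = -0.1667
Check: 3*-0.1667 = -0.5001 < 0 -- violated!
Step 2: Constraint must be active: 3*x = 0
x* = 0/3 = 0.0
lambda = (2*6*0.0 + 2)/3 = 0.6667
Step 3: Compute optimal value.
f(x*) = 6*0.0^2 + 2*0.0 = 0.0


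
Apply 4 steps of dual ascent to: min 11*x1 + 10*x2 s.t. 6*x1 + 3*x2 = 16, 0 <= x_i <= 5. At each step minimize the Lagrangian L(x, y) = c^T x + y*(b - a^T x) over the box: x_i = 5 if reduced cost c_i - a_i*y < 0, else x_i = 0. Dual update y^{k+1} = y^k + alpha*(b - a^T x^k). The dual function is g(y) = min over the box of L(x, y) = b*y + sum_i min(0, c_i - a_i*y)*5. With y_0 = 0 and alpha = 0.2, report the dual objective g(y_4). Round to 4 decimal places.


Dual ascent for LP: min 11*x1 + 10*x2, 6*x1 + 3*x2 = 16, 0 <= x_i <= 5
Step 1: y^k = 0.0, reduced costs: (11.0, 10.0)
  x^k = (0.0, 0.0), subgradient = b - a^T x = 16.0
  y^{k+1} = 0.0 + 0.2*16.0 = 3.2
Step 2: y^k = 3.2, reduced costs: (-8.2, 0.4)
  x^k = (5.0, 0.0), subgradient = b - a^T x = -14.0
  y^{k+1} = 3.2 + 0.2*-14.0 = 0.4
Step 3: y^k = 0.4, reduced costs: (8.6, 8.8)
  x^k = (0.0, 0.0), subgradient = b - a^T x = 16.0
  y^{k+1} = 0.4 + 0.2*16.0 = 3.6
Step 4: y^k = 3.6, reduced costs: (-10.6, -0.8)
  x^k = (5.0, 5.0), subgradient = b - a^T x = -29.0
  y^{k+1} = 3.6 + 0.2*-29.0 = -2.2
Dual objective at y_4 = -2.2: reduced costs (24.2, 16.6), box minimizer x = (0.0, 0.0)
g(y_4) = b*y + (c1 - a1*y)*x1 + (c2 - a2*y)*x2 = 16*(-2.2) + 24.2*0.0 + 16.6*0.0 = -35.2 + 0.0 + 0.0 = -35.2


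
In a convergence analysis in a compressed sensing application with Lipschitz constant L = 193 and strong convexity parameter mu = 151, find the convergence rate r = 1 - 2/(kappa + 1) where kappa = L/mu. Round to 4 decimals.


Step 1: Compute the condition number.
kappa = L/mu = 193/151 = 1.2781
Step 2: Compute the convergence rate.
r = 1 - 2/(kappa + 1) = 1 - 2*mu/(L + mu) = (L - mu)/(L + mu) = 42/344 = 0.1221


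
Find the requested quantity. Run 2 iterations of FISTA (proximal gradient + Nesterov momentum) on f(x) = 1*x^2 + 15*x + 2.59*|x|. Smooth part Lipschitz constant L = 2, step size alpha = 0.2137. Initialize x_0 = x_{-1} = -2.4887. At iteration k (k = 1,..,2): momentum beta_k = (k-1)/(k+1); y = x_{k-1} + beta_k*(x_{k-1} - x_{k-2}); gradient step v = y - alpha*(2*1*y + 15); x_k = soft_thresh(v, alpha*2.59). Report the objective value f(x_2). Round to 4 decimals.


FISTA on f(x) = 1*x^2 + 15*x + 2.59*|x|
L = 2, alpha = 0.2137
Iteration 1: beta = 0.0, y = -2.4887 + 0.0*(-2.4887 + 2.4887) = -2.4887
  grad(y) = 10.0226, v = y - alpha*grad = -4.6305
  prox(v) = soft_thresh(-4.6305, 0.5535) = -4.077
Iteration 2: beta = 0.3333, y = -4.077 + 0.3333*(-4.077 + 2.4887) = -4.6065
  grad(y) = 5.787, v = y - alpha*grad = -5.8432
  prox(v) = soft_thresh(-5.8432, 0.5535) = -5.2897
f(x_2) = 1*(-5.2897)^2 + 15*(-5.2897) + 2.59*|-5.2897| = -37.6642


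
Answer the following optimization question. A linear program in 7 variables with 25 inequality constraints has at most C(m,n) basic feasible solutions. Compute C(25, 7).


Each vertex corresponds to some choice of n active constraints out of m, so the number of vertices is at most C(m, n) = m! / (n!(m-n)!).
m = 25, n = 7
Numerator: 25 * 24 * 23 * 22 * 21 * 20 * 19
Denominator: 7! = 5040
C(25, 7) = 480700


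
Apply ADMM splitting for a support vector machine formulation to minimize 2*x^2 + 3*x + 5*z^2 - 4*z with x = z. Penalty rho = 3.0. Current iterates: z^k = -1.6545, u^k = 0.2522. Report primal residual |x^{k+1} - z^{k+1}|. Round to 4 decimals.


ADMM iteration with rho = 3.0, z^k = -1.6545, u^k = 0.2522
Step 1: x-update.
Minimize 2*x^2 + 3*x + (3.0/2)*(x + 1.6545 + 0.2522)^2
FOC: (2*2 + 3.0)*x = -3 + 3.0*(-1.6545 - 0.2522)
x^{k+1} = -1.2457
Step 2: z-update.
Minimize 5*z^2 - 4*z + (3.0/2)*(-1.2457 - z + 0.2522)^2
FOC: (2*5 + 3.0)*z = 4 + 3.0*(-1.2457 + 0.2522)
z^{k+1} = 0.0784
Step 3: u-update.
u^{k+1} = 0.2522 - 1.2457 - 0.0784 = -1.0719
Step 4: Primal residual = |-1.2457 - 0.0784| = 1.3241


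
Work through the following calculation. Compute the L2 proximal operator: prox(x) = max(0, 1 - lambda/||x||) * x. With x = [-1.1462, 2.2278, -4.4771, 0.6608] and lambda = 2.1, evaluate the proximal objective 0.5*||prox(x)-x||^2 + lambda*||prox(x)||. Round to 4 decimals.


Step 1: Compute ||x||.
||x|| = 5.1728
Step 2: Compute scaling factor.
scale = max(0, 1 - 2.1/5.1728) = 0.594
Step 3: prox(x) = [-0.6809, 1.3234, -2.6595, 0.3925]
||prox(x)|| = 3.0728
Step 4: Proximal objective.
0.5*||prox-x||^2 = 2.205
lambda*||prox|| = 6.4529
Total = 8.6579


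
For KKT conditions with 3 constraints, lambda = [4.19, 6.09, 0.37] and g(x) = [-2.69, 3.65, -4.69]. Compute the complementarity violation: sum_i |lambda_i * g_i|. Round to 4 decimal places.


KKT complementary slackness check:
lambda_1 * g_1 = 4.19 * -2.69 = -11.2711
lambda_2 * g_2 = 6.09 * 3.65 = 22.2285
lambda_3 * g_3 = 0.37 * -4.69 = -1.7353
Total violation = 11.2711 + 22.2285 + 1.7353 = 35.2349


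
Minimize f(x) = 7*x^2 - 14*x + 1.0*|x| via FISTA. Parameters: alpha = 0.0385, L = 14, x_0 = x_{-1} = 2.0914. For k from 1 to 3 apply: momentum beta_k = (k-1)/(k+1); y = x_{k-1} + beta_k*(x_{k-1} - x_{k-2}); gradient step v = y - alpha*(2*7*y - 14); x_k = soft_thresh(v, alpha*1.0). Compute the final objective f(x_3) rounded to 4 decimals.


FISTA on f(x) = 7*x^2 - 14*x + 1.0*|x|
L = 14, alpha = 0.0385
Iteration 1: beta = 0.0, y = 2.0914 + 0.0*(2.0914 - 2.0914) = 2.0914
  grad(y) = 15.2796, v = y - alpha*grad = 1.5031
  prox(v) = soft_thresh(1.5031, 0.0385) = 1.4646
Iteration 2: beta = 0.3333, y = 1.4646 + 0.3333*(1.4646 - 2.0914) = 1.2557
  grad(y) = 3.58, v = y - alpha*grad = 1.1179
  prox(v) = soft_thresh(1.1179, 0.0385) = 1.0794
Iteration 3: beta = 0.5, y = 1.0794 + 0.5*(1.0794 - 1.4646) = 0.8868
  grad(y) = -1.5854, v = y - alpha*grad = 0.9478
  prox(v) = soft_thresh(0.9478, 0.0385) = 0.9093
f(x_3) = 7*0.9093^2 - 14*0.9093 + 1.0*|0.9093| = -6.0331


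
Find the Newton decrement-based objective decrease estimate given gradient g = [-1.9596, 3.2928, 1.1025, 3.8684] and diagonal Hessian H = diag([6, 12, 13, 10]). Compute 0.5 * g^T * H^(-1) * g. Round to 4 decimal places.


Step 1: H is diagonal, so H^(-1) * g = [-0.3266, 0.2744, 0.0848, 0.3868].
Step 2: g^T H^(-1) g = sum_i g_i^2 / H_ii
  = (-1.9596)^2/6 + (3.2928)^2/12 + (1.1025)^2/13 + (3.8684)^2/10
  = 0.64 + 0.9035 + 0.0935 + 1.4965 = 3.1335
Step 3: Objective decrease = 0.5 * g^T H^(-1) g = 1.5668


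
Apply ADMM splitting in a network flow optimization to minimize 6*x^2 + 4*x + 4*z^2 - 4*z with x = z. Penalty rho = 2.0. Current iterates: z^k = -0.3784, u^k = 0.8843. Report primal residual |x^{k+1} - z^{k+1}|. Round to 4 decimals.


ADMM iteration with rho = 2.0, z^k = -0.3784, u^k = 0.8843
Step 1: x-update.
Minimize 6*x^2 + 4*x + (2.0/2)*(x + 0.3784 + 0.8843)^2
FOC: (2*6 + 2.0)*x = -4 + 2.0*(-0.3784 - 0.8843)
x^{k+1} = -0.4661
Step 2: z-update.
Minimize 4*z^2 - 4*z + (2.0/2)*(-0.4661 - z + 0.8843)^2
FOC: (2*4 + 2.0)*z = 4 + 2.0*(-0.4661 + 0.8843)
z^{k+1} = 0.4836
Step 3: u-update.
u^{k+1} = 0.8843 - 0.4661 - 0.4836 = -0.0654
Step 4: Primal residual = |-0.4661 - 0.4836| = 0.9497


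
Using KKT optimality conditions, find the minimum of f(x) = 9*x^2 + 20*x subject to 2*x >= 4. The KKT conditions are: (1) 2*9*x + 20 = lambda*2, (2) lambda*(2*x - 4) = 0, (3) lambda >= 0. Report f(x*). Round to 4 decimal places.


Step 1: Try lambda = 0 (constraint inactive).
x_unc = -20/(2*9) = -1.1111
Check: 2*-1.1111 = -2.2222 < 4 -- violated!
Step 2: Constraint must be active: 2*x = 4
x* = 4/2 = 2.0
lambda = (2*9*2.0 + 20)/2 = 28.0
Step 3: Compute optimal value.
f(x*) = 9*2.0^2 + 20*2.0 = 76.0


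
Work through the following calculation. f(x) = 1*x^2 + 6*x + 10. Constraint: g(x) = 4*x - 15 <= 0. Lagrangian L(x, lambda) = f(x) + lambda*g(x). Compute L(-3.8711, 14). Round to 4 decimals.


Step 1: Evaluate f(x).
f(-3.8711) = 1*(-3.8711)^2 + 6*(-3.8711) + 10 = 1.7588
Step 2: Evaluate g(x).
g(-3.8711) = 4*-3.8711 - 15 = -30.4844
Step 3: Compute Lagrangian.
L = 1.7588 + 14*-30.4844 = -425.0228


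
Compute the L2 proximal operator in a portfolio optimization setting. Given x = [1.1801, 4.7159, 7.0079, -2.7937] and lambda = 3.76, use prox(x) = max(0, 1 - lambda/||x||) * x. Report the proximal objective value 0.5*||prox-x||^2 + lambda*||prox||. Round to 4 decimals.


Step 1: Compute ||x||.
||x|| = 8.9748
Step 2: Compute scaling factor.
scale = max(0, 1 - 3.76/8.9748) = 0.5811
Step 3: prox(x) = [0.6857, 2.7402, 4.0719, -1.6233]
||prox(x)|| = 5.2148
Step 4: Proximal objective.
0.5*||prox-x||^2 = 7.0688
lambda*||prox|| = 19.6076
Total = 26.6766


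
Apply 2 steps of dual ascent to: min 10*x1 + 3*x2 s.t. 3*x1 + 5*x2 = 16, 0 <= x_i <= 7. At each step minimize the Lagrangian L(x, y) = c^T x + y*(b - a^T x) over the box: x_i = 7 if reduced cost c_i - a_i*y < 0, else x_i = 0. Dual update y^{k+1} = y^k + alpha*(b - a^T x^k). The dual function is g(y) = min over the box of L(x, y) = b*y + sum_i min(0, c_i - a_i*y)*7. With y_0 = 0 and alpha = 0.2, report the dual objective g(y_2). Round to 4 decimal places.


Dual ascent for LP: min 10*x1 + 3*x2, 3*x1 + 5*x2 = 16, 0 <= x_i <= 7
Step 1: y^k = 0.0, reduced costs: (10.0, 3.0)
  x^k = (0.0, 0.0), subgradient = b - a^T x = 16.0
  y^{k+1} = 0.0 + 0.2*16.0 = 3.2
Step 2: y^k = 3.2, reduced costs: (0.4, -13.0)
  x^k = (0.0, 7.0), subgradient = b - a^T x = -19.0
  y^{k+1} = 3.2 + 0.2*-19.0 = -0.6
Dual objective at y_2 = -0.6: reduced costs (11.8, 6.0), box minimizer x = (0.0, 0.0)
g(y_2) = b*y + (c1 - a1*y)*x1 + (c2 - a2*y)*x2 = 16*(-0.6) + 11.8*0.0 + 6.0*0.0 = -9.6 + 0.0 + 0.0 = -9.6


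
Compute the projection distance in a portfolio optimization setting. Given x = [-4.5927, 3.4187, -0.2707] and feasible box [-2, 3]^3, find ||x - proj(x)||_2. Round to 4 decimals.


Project each component onto [-2, 3].
clip(-4.5927) = -2.0, clip(3.4187) = 3.0, clip(-0.2707) = -0.2707
Projection = [-2.0, 3.0, -0.2707]
Squared diffs: [6.7221, 0.1753, 0.0]
Distance = sqrt(6.8974) = 2.6263


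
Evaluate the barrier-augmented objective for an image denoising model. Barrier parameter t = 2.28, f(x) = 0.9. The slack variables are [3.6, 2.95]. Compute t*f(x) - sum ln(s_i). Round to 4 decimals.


Step 1: Compute log-barrier.
ln values: [1.2809, 1.0818]
phi = -(1.2809 + 1.0818) = -2.3627
Step 2: Compute augmented objective.
t*f(x) = 2.28*0.9 = 2.052
Total = 2.052 - 2.3627 = -0.3107


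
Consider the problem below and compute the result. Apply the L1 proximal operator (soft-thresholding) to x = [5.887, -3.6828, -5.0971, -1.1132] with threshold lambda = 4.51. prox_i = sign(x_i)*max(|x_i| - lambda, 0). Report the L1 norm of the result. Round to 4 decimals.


Soft-thresholding with lambda = 4.51:
prox(5.887) = sign(5.887)*max(|5.887| - 4.51, 0) = 1.377
prox(-3.6828) = sign(-3.6828)*max(|-3.6828| - 4.51, 0) = 0.0
prox(-5.0971) = sign(-5.0971)*max(|-5.0971| - 4.51, 0) = -0.5871
prox(-1.1132) = sign(-1.1132)*max(|-1.1132| - 4.51, 0) = 0.0
prox(x) = [1.377, 0.0, -0.5871, 0.0]
||prox(x)||_1 = 1.377 + 0.0 + 0.5871 + 0.0 = 1.9641


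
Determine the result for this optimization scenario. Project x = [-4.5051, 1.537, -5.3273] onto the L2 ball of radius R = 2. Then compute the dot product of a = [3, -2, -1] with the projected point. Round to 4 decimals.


Step 1: Compute ||x|| (intermediates to 6 decimals).
||x|| = sqrt((-4.5051)^2 + 1.537^2 + (-5.3273)^2) = 7.144118
Step 2: Project.
Since ||x|| > R, scale = R/||x|| = 2/7.144118 = 0.279951, proj(x) = scale * x
proj(x) = [-1.261207, 0.430285, -1.491383]
Step 3: Dot product.
a^T * proj(x) = 3*(-1.261207) - 2*0.430285 - 1*(-1.491383) = -3.1528


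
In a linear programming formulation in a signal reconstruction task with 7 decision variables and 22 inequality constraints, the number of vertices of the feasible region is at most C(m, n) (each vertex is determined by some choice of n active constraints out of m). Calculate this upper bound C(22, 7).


Each vertex corresponds to some choice of n active constraints out of m, so the number of vertices is at most C(m, n) = m! / (n!(m-n)!).
m = 22, n = 7
Numerator: 22 * 21 * 20 * 19 * 18 * 17 * 16
Denominator: 7! = 5040
C(22, 7) = 170544


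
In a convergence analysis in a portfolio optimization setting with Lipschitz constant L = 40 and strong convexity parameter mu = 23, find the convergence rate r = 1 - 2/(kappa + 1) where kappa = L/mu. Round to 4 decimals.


Step 1: Compute the condition number.
kappa = L/mu = 40/23 = 1.7391
Step 2: Compute the convergence rate.
r = 1 - 2/(kappa + 1) = 1 - 2*mu/(L + mu) = (L - mu)/(L + mu) = 17/63 = 0.2698


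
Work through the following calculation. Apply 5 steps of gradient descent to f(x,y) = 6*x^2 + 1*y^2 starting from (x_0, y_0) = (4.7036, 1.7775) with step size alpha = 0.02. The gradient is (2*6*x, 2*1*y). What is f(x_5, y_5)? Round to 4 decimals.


Gradient descent on f(x,y) = 6*x^2 + 1*y^2.
Starting point: (4.7036, 1.7775), alpha = 0.02
Step 1: grad_x = 2*6*4.7036 = 56.4432, grad_y = 2*1*1.7775 = 3.555
  x_1 = 4.7036 - 0.02*56.4432 = 3.5747
  y_1 = 1.7775 - 0.02*3.555 = 1.7064
Step 2: grad_x = 2*6*3.5747 = 42.8968, grad_y = 2*1*1.7064 = 3.4128
  x_2 = 3.5747 - 0.02*42.8968 = 2.7168
  y_2 = 1.7064 - 0.02*3.4128 = 1.6381
Step 3: grad_x = 2*6*2.7168 = 32.6016, grad_y = 2*1*1.6381 = 3.2763
  x_3 = 2.7168 - 0.02*32.6016 = 2.0648
  y_3 = 1.6381 - 0.02*3.2763 = 1.5726
Step 4: grad_x = 2*6*2.0648 = 24.7772, grad_y = 2*1*1.5726 = 3.1452
  x_4 = 2.0648 - 0.02*24.7772 = 1.5692
  y_4 = 1.5726 - 0.02*3.1452 = 1.5097
Step 5: grad_x = 2*6*1.5692 = 18.8307, grad_y = 2*1*1.5097 = 3.0194
  x_5 = 1.5692 - 0.02*18.8307 = 1.1926
  y_5 = 1.5097 - 0.02*3.0194 = 1.4493
f(1.1926, 1.4493) = 6*1.1926^2 + 1*1.4493^2 = 10.6345


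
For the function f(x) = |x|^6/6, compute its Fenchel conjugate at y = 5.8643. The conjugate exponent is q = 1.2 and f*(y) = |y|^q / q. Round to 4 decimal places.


The conjugate exponent q satisfies 1/p + 1/q = 1.
p = 6, so q = 6/(6 - 1) = 1.2
|y|^q = 5.8643^1.2 = 8.3533
f*(5.8643) = 8.3533 / 1.2 = 6.9611


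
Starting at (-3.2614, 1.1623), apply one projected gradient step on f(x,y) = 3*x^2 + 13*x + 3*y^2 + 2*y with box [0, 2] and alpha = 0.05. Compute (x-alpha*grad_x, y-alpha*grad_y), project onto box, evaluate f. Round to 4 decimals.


Step 1: Compute gradient at (-3.2614, 1.1623).
grad_x = 2*3*-3.2614 + 13 = -6.5684
grad_y = 2*3*1.1623 + 2 = 8.9738
Step 2: Gradient step.
x_raw = -3.2614 - 0.05*-6.5684 = -2.933
y_raw = 1.1623 - 0.05*8.9738 = 0.7136
Step 3: Project onto [0, 2].
x_proj = clip(-2.933) = 0.0
y_proj = clip(0.7136) = 0.7136
Step 4: Evaluate f.
f(0.0, 0.7136) = 2.9549


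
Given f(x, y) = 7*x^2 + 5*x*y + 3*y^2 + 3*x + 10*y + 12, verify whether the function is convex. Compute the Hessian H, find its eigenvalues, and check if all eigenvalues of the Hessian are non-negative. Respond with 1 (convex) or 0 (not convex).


The Hessian of f(x,y) = 7*x^2 + 5*x*y + 3*y^2 + 3*x + 10*y + 12 is:
H = [[14, 5], [5, 6]]
Trace = 14 + 6 = 20
Determinant = 14*6 - (5)^2 = 59
Discriminant = (20)^2 - 4*59 = 164.0
Eigenvalues: lambda_1 = 3.5969, lambda_2 = 16.4031
The function is convex.

1


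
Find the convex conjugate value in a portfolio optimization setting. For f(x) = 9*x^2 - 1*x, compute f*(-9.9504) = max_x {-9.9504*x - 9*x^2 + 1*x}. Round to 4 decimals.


f*(y) = sup_x {y*x - a*x^2 - b*x} = sup_x {(y-b)*x - a*x^2}
FOC: (y - b) - 2a*x = 0 => x* = (y - b)/(2a)
x* = (-9.9504 + 1)/(2*9) = -0.4972
f*(-9.9504) = (y-b)^2/(4a) = (-9.9504 + 1)^2/(4*9)
= 80.1097/36 = 2.2253


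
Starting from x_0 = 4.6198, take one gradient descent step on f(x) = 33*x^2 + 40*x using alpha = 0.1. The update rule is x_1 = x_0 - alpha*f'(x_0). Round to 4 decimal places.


We compute the gradient at x_0 and apply the update.
f'(x) = 66*x + 40
f'(4.6198) = 66*4.6198 + 40 = 344.9068
x_1 = 4.6198 - 0.1*344.9068 = -29.8709


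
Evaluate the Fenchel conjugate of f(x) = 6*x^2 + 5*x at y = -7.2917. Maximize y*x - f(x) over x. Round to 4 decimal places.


f*(y) = sup_x {y*x - a*x^2 - b*x} = sup_x {(y-b)*x - a*x^2}
FOC: (y - b) - 2a*x = 0 => x* = (y - b)/(2a)
x* = (-7.2917 - 5)/(2*6) = -1.0243
f*(-7.2917) = (y-b)^2/(4a) = (-7.2917 - 5)^2/(4*6)
= 151.0859/24 = 6.2952


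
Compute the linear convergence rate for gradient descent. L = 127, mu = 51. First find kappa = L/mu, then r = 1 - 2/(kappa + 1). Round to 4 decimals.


Step 1: Compute the condition number.
kappa = L/mu = 127/51 = 2.4902
Step 2: Compute the convergence rate.
r = 1 - 2/(kappa + 1) = 1 - 2*mu/(L + mu) = (L - mu)/(L + mu) = 76/178 = 0.427


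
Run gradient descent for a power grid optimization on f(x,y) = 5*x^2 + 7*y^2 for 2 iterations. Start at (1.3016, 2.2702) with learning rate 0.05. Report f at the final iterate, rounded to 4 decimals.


Gradient descent on f(x,y) = 5*x^2 + 7*y^2.
Starting point: (1.3016, 2.2702), alpha = 0.05
Step 1: grad_x = 2*5*1.3016 = 13.016, grad_y = 2*7*2.2702 = 31.7828
  x_1 = 1.3016 - 0.05*13.016 = 0.6508
  y_1 = 2.2702 - 0.05*31.7828 = 0.6811
Step 2: grad_x = 2*5*0.6508 = 6.508, grad_y = 2*7*0.6811 = 9.5348
  x_2 = 0.6508 - 0.05*6.508 = 0.3254
  y_2 = 0.6811 - 0.05*9.5348 = 0.2043
f(0.3254, 0.2043) = 5*0.3254^2 + 7*0.2043^2 = 0.8216


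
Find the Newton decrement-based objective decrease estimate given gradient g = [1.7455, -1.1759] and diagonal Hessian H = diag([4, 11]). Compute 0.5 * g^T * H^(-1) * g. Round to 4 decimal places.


Step 1: H is diagonal, so H^(-1) * g = [0.4364, -0.1069].
Step 2: g^T H^(-1) g = sum_i g_i^2 / H_ii
  = (1.7455)^2/4 + (-1.1759)^2/11
  = 0.7617 + 0.1257 = 0.8874
Step 3: Objective decrease = 0.5 * g^T H^(-1) g = 0.4437


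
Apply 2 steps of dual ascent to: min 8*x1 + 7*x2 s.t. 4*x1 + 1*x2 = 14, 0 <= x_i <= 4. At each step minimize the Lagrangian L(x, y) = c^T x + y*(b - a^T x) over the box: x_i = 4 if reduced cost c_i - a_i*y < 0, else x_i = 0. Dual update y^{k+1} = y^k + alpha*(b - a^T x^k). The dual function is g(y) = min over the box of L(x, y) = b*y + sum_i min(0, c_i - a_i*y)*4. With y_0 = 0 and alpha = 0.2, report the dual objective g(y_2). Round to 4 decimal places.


Dual ascent for LP: min 8*x1 + 7*x2, 4*x1 + 1*x2 = 14, 0 <= x_i <= 4
Step 1: y^k = 0.0, reduced costs: (8.0, 7.0)
  x^k = (0.0, 0.0), subgradient = b - a^T x = 14.0
  y^{k+1} = 0.0 + 0.2*14.0 = 2.8
Step 2: y^k = 2.8, reduced costs: (-3.2, 4.2)
  x^k = (4.0, 0.0), subgradient = b - a^T x = -2.0
  y^{k+1} = 2.8 + 0.2*-2.0 = 2.4
Dual objective at y_2 = 2.4: reduced costs (-1.6, 4.6), box minimizer x = (4.0, 0.0)
g(y_2) = b*y + (c1 - a1*y)*x1 + (c2 - a2*y)*x2 = 14*2.4 + (-1.6)*4.0 + 4.6*0.0 = 33.6 - 6.4 + 0.0 = 27.2


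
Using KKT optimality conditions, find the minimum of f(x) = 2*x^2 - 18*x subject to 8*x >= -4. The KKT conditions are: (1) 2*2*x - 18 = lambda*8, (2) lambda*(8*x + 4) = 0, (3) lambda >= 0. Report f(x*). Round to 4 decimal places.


Step 1: Try lambda = 0 (constraint inactive).
Stationarity: 2*2*x - 18 = 0
x* = 18/(2*2) = 4.5
Check constraint: 8*4.5 = 36.0 >= -4 -- satisfied.
Step 2: Compute optimal value.
f(x*) = 2*4.5^2 - 18*4.5 = -40.5


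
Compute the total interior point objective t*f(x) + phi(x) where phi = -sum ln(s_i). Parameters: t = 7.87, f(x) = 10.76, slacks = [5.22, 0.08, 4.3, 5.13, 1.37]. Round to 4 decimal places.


Step 1: Compute log-barrier.
ln values: [1.6525, -2.5257, 1.4586, 1.6351, 0.3148]
phi = -(1.6525 - 2.5257 + 1.4586 + 1.6351 + 0.3148) = -2.5353
Step 2: Compute augmented objective.
t*f(x) = 7.87*10.76 = 84.6812
Total = 84.6812 - 2.5353 = 82.1459


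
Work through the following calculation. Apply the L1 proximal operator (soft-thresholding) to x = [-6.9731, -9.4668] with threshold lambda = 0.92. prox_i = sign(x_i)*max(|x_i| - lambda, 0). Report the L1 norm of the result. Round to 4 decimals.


Soft-thresholding with lambda = 0.92:
prox(-6.9731) = sign(-6.9731)*max(|-6.9731| - 0.92, 0) = -6.0531
prox(-9.4668) = sign(-9.4668)*max(|-9.4668| - 0.92, 0) = -8.5468
prox(x) = [-6.0531, -8.5468]
||prox(x)||_1 = 6.0531 + 8.5468 = 14.5999


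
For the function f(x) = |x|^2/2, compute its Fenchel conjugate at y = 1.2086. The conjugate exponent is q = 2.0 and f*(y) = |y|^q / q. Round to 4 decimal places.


The conjugate exponent q satisfies 1/p + 1/q = 1.
p = 2, so q = 2/(2 - 1) = 2.0
|y|^q = 1.2086^2.0 = 1.4607
f*(1.2086) = 1.4607 / 2.0 = 0.7304


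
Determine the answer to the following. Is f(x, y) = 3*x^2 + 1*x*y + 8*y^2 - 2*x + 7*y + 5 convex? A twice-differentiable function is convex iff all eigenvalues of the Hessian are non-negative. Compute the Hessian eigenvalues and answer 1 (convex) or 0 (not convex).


The Hessian of f(x,y) = 3*x^2 + 1*x*y + 8*y^2 - 2*x + 7*y + 5 is:
H = [[6, 1], [1, 16]]
Trace = 6 + 16 = 22
Determinant = 6*16 - (1)^2 = 95
Discriminant = (22)^2 - 4*95 = 104.0
Eigenvalues: lambda_1 = 5.901, lambda_2 = 16.099
The function is convex.

1


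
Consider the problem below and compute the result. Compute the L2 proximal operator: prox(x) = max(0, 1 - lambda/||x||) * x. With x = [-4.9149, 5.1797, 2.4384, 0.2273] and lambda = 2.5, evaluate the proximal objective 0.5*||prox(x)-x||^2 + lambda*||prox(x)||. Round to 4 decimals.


Step 1: Compute ||x||.
||x|| = 7.5487
Step 2: Compute scaling factor.
scale = max(0, 1 - 2.5/7.5487) = 0.6688
Step 3: prox(x) = [-3.2872, 3.4643, 1.6308, 0.152]
||prox(x)|| = 5.0487
Step 4: Proximal objective.
0.5*||prox-x||^2 = 3.125
lambda*||prox|| = 12.6218
Total = 15.7468


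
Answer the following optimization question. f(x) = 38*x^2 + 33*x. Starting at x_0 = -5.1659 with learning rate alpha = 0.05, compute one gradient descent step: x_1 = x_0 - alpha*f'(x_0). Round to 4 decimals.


We compute the gradient at x_0 and apply the update.
f'(x) = 76*x + 33
f'(-5.1659) = 76*-5.1659 + 33 = -359.6084
x_1 = -5.1659 - 0.05*-359.6084 = 12.8145


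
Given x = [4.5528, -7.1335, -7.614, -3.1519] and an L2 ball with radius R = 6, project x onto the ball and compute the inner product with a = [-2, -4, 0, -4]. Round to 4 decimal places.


Step 1: Compute ||x|| (intermediates to 6 decimals).
||x|| = sqrt(4.5528^2 + (-7.1335)^2 + (-7.614)^2 + (-3.1519)^2) = 11.811955
Step 2: Project.
Since ||x|| > R, scale = R/||x|| = 6/11.811955 = 0.50796, proj(x) = scale * x
proj(x) = [2.31264, -3.623533, -3.867607, -1.601039]
Step 3: Dot product.
a^T * proj(x) = -2*2.31264 - 4*(-3.623533) + 0*(-3.867607) - 4*(-1.601039) = 16.273


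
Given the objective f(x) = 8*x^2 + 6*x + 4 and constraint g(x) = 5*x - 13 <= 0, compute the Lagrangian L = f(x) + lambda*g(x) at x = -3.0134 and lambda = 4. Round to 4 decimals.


Step 1: Evaluate f(x).
f(-3.0134) = 8*(-3.0134)^2 + 6*(-3.0134) + 4 = 58.5642
Step 2: Evaluate g(x).
g(-3.0134) = 5*-3.0134 - 13 = -28.067
Step 3: Compute Lagrangian.
L = 58.5642 + 4*-28.067 = -53.7038


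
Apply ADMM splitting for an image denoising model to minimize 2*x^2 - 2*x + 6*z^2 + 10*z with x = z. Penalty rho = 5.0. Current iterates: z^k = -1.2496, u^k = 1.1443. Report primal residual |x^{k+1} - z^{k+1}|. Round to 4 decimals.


ADMM iteration with rho = 5.0, z^k = -1.2496, u^k = 1.1443
Step 1: x-update.
Minimize 2*x^2 - 2*x + (5.0/2)*(x + 1.2496 + 1.1443)^2
FOC: (2*2 + 5.0)*x = 2 + 5.0*(-1.2496 - 1.1443)
x^{k+1} = -1.1077
Step 2: z-update.
Minimize 6*z^2 + 10*z + (5.0/2)*(-1.1077 - z + 1.1443)^2
FOC: (2*6 + 5.0)*z = -10 + 5.0*(-1.1077 + 1.1443)
z^{k+1} = -0.5775
Step 3: u-update.
u^{k+1} = 1.1443 - 1.1077 + 0.5775 = 0.6141
Step 4: Primal residual = |-1.1077 + 0.5775| = 0.5302


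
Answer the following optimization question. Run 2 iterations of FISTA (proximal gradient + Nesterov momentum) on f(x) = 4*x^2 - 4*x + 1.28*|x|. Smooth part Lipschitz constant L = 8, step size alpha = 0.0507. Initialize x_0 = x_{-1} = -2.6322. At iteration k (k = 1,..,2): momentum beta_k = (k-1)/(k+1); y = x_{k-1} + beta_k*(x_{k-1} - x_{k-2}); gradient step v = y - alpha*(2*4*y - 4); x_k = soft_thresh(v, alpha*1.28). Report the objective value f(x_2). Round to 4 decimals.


FISTA on f(x) = 4*x^2 - 4*x + 1.28*|x|
L = 8, alpha = 0.0507
Iteration 1: beta = 0.0, y = -2.6322 + 0.0*(-2.6322 + 2.6322) = -2.6322
  grad(y) = -25.0576, v = y - alpha*grad = -1.3618
  prox(v) = soft_thresh(-1.3618, 0.0649) = -1.2969
Iteration 2: beta = 0.3333, y = -1.2969 + 0.3333*(-1.2969 + 2.6322) = -0.8518
  grad(y) = -10.8142, v = y - alpha*grad = -0.3035
  prox(v) = soft_thresh(-0.3035, 0.0649) = -0.2386
f(x_2) = 4*(-0.2386)^2 - 4*(-0.2386) + 1.28*|-0.2386| = 1.4875


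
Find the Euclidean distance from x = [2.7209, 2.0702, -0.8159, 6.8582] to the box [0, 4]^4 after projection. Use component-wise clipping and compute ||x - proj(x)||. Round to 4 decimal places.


Project each component onto [0, 4].
clip(2.7209) = 2.7209, clip(2.0702) = 2.0702, clip(-0.8159) = 0.0, clip(6.8582) = 4.0
Projection = [2.7209, 2.0702, 0.0, 4.0]
Squared diffs: [0.0, 0.0, 0.6657, 8.1693]
Distance = sqrt(8.835) = 2.9724


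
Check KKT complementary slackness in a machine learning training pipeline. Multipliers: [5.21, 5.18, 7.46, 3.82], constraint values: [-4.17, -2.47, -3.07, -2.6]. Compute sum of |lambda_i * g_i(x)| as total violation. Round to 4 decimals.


KKT complementary slackness check:
lambda_1 * g_1 = 5.21 * -4.17 = -21.7257
lambda_2 * g_2 = 5.18 * -2.47 = -12.7946
lambda_3 * g_3 = 7.46 * -3.07 = -22.9022
lambda_4 * g_4 = 3.82 * -2.6 = -9.932
Total violation = 21.7257 + 12.7946 + 22.9022 + 9.932 = 67.3545


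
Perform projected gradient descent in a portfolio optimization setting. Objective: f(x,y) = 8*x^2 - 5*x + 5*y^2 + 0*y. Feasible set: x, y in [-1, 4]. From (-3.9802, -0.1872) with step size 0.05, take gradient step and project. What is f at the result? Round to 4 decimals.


Step 1: Compute gradient at (-3.9802, -0.1872).
grad_x = 2*8*-3.9802 - 5 = -68.6832
grad_y = 2*5*-0.1872 + 0 = -1.872
Step 2: Gradient step.
x_raw = -3.9802 - 0.05*-68.6832 = -0.546
y_raw = -0.1872 - 0.05*-1.872 = -0.0936
Step 3: Project onto [-1, 4].
x_proj = clip(-0.546) = -0.546
y_proj = clip(-0.0936) = -0.0936
Step 4: Evaluate f.
f(-0.546, -0.0936) = 5.1593


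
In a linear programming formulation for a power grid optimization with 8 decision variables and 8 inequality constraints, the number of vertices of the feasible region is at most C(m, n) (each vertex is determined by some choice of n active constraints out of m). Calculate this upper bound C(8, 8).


Each vertex corresponds to some choice of n active constraints out of m, so the number of vertices is at most C(m, n) = m! / (n!(m-n)!).
m = 8, n = 8
Numerator: 8 * 7 * 6 * 5 * 4 * 3 * 2 * 1
Denominator: 8! = 40320
C(8, 8) = 1


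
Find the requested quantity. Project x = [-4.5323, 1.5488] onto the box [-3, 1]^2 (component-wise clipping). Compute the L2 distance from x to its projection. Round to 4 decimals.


Project each component onto [-3, 1].
clip(-4.5323) = -3.0, clip(1.5488) = 1.0
Projection = [-3.0, 1.0]
Squared diffs: [2.3479, 0.3012]
Distance = sqrt(2.6491) = 1.6276


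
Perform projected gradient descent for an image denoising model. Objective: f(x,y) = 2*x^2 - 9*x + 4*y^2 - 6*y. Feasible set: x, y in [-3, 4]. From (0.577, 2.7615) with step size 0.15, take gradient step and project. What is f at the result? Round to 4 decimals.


Step 1: Compute gradient at (0.577, 2.7615).
grad_x = 2*2*0.577 - 9 = -6.692
grad_y = 2*4*2.7615 - 6 = 16.092
Step 2: Gradient step.
x_raw = 0.577 - 0.15*-6.692 = 1.5808
y_raw = 2.7615 - 0.15*16.092 = 0.3477
Step 3: Project onto [-3, 4].
x_proj = clip(1.5808) = 1.5808
y_proj = clip(0.3477) = 0.3477
Step 4: Evaluate f.
f(1.5808, 0.3477) = -10.832


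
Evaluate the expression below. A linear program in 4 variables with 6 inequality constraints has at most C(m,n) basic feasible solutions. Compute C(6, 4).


Each vertex corresponds to some choice of n active constraints out of m, so the number of vertices is at most C(m, n) = m! / (n!(m-n)!).
m = 6, n = 4
Numerator: 6 * 5 * 4 * 3
Denominator: 4! = 24
C(6, 4) = 15


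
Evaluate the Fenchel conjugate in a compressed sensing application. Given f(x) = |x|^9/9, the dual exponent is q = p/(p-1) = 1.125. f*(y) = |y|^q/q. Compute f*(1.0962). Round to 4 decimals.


The conjugate exponent q satisfies 1/p + 1/q = 1.
p = 9, so q = 9/(9 - 1) = 1.125
|y|^q = 1.0962^1.125 = 1.1089
f*(1.0962) = 1.1089 / 1.125 = 0.9857


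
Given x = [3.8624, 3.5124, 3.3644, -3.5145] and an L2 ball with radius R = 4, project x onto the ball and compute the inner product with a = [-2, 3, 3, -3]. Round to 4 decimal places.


Step 1: Compute ||x|| (intermediates to 6 decimals).
||x|| = sqrt(3.8624^2 + 3.5124^2 + 3.3644^2 + (-3.5145)^2) = 7.136244
Step 2: Project.
Since ||x|| > R, scale = R/||x|| = 4/7.136244 = 0.560519, proj(x) = scale * x
proj(x) = [2.164949, 1.968767, 1.88581, -1.969944]
Step 3: Dot product.
a^T * proj(x) = -2*2.164949 + 3*1.968767 + 3*1.88581 - 3*(-1.969944) = 13.1437


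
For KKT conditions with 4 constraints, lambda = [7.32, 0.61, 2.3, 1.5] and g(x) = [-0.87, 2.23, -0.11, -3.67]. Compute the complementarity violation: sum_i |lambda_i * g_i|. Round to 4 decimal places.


KKT complementary slackness check:
lambda_1 * g_1 = 7.32 * -0.87 = -6.3684
lambda_2 * g_2 = 0.61 * 2.23 = 1.3603
lambda_3 * g_3 = 2.3 * -0.11 = -0.253
lambda_4 * g_4 = 1.5 * -3.67 = -5.505
Total violation = 6.3684 + 1.3603 + 0.253 + 5.505 = 13.4867


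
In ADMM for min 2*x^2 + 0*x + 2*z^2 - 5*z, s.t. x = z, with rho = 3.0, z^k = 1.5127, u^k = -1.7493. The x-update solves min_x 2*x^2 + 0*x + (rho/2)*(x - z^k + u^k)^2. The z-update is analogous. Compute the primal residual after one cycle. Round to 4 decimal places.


ADMM iteration with rho = 3.0, z^k = 1.5127, u^k = -1.7493
Step 1: x-update.
Minimize 2*x^2 + 0*x + (3.0/2)*(x - 1.5127 - 1.7493)^2
FOC: (2*2 + 3.0)*x = 0 + 3.0*(1.5127 + 1.7493)
x^{k+1} = 1.398
Step 2: z-update.
Minimize 2*z^2 - 5*z + (3.0/2)*(1.398 - z - 1.7493)^2
FOC: (2*2 + 3.0)*z = 5 + 3.0*(1.398 - 1.7493)
z^{k+1} = 0.5637
Step 3: u-update.
u^{k+1} = -1.7493 + 1.398 - 0.5637 = -0.915
Step 4: Primal residual = |1.398 - 0.5637| = 0.8343


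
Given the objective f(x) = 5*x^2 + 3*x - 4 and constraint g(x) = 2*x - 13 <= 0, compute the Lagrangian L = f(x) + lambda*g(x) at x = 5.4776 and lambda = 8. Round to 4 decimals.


Step 1: Evaluate f(x).
f(5.4776) = 5*5.4776^2 + 3*5.4776 - 4 = 162.4533
Step 2: Evaluate g(x).
g(5.4776) = 2*5.4776 - 13 = -2.0448
Step 3: Compute Lagrangian.
L = 162.4533 + 8*-2.0448 = 146.0949


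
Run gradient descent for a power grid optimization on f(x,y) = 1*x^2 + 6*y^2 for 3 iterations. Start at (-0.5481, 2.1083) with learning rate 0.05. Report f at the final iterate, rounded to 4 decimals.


Gradient descent on f(x,y) = 1*x^2 + 6*y^2.
Starting point: (-0.5481, 2.1083), alpha = 0.05
Step 1: grad_x = 2*1*-0.5481 = -1.0962, grad_y = 2*6*2.1083 = 25.2996
  x_1 = -0.5481 - 0.05*-1.0962 = -0.4933
  y_1 = 2.1083 - 0.05*25.2996 = 0.8433
Step 2: grad_x = 2*1*-0.4933 = -0.9866, grad_y = 2*6*0.8433 = 10.1198
  x_2 = -0.4933 - 0.05*-0.9866 = -0.444
  y_2 = 0.8433 - 0.05*10.1198 = 0.3373
Step 3: grad_x = 2*1*-0.444 = -0.8879, grad_y = 2*6*0.3373 = 4.0479
  x_3 = -0.444 - 0.05*-0.8879 = -0.3996
  y_3 = 0.3373 - 0.05*4.0479 = 0.1349
f(-0.3996, 0.1349) = 1*(-0.3996)^2 + 6*0.1349^2 = 0.2689


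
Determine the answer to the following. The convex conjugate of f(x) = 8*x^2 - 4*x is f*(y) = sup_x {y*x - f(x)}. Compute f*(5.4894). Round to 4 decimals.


f*(y) = sup_x {y*x - a*x^2 - b*x} = sup_x {(y-b)*x - a*x^2}
FOC: (y - b) - 2a*x = 0 => x* = (y - b)/(2a)
x* = (5.4894 + 4)/(2*8) = 0.5931
f*(5.4894) = (y-b)^2/(4a) = (5.4894 + 4)^2/(4*8)
= 90.0487/32 = 2.814


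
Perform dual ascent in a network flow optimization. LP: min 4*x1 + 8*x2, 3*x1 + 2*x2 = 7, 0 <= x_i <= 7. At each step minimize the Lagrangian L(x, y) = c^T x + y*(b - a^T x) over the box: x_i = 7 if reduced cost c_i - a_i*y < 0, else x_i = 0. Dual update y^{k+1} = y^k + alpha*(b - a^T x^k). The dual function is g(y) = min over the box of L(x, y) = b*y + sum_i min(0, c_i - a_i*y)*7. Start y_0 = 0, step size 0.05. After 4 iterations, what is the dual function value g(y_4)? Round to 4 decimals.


Dual ascent for LP: min 4*x1 + 8*x2, 3*x1 + 2*x2 = 7, 0 <= x_i <= 7
Step 1: y^k = 0.0, reduced costs: (4.0, 8.0)
  x^k = (0.0, 0.0), subgradient = b - a^T x = 7.0
  y^{k+1} = 0.0 + 0.05*7.0 = 0.35
Step 2: y^k = 0.35, reduced costs: (2.95, 7.3)
  x^k = (0.0, 0.0), subgradient = b - a^T x = 7.0
  y^{k+1} = 0.35 + 0.05*7.0 = 0.7
Step 3: y^k = 0.7, reduced costs: (1.9, 6.6)
  x^k = (0.0, 0.0), subgradient = b - a^T x = 7.0
  y^{k+1} = 0.7 + 0.05*7.0 = 1.05
Step 4: y^k = 1.05, reduced costs: (0.85, 5.9)
  x^k = (0.0, 0.0), subgradient = b - a^T x = 7.0
  y^{k+1} = 1.05 + 0.05*7.0 = 1.4
Dual objective at y_4 = 1.4: reduced costs (-0.2, 5.2), box minimizer x = (7.0, 0.0)
g(y_4) = b*y + (c1 - a1*y)*x1 + (c2 - a2*y)*x2 = 7*1.4 + (-0.2)*7.0 + 5.2*0.0 = 9.8 - 1.4 + 0.0 = 8.4
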